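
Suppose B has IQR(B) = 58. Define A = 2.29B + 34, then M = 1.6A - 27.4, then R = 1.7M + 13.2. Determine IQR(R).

IQR(A) = |2.29|·58 = 132.82.
IQR(M) = |1.6|·132.82 = 212.512.
IQR(R) = |1.7|·212.512 = 361.2704.

IQR(R) = 361.2704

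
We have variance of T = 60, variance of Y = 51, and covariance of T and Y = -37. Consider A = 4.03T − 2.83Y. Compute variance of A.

variance of A = 2226.8705

variance of A = a²·variance of T + b²·variance of Y + 2ab·covariance of T and Y with a = 4.03, b = -2.83.
= 4.03²·60 + (-2.83)²·51 + 2·4.03·(-2.83)·(-37)
= 974.454 + 408.4539 + 843.9626 = 2226.8705.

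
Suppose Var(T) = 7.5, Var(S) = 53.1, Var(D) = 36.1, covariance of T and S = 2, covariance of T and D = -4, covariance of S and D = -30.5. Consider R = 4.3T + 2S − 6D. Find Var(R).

Var(R) = 2623.475

Var(R) = a²·Var(T) + b²·Var(S) + c²·Var(D) + 2ab·covariance of T and S + 2ac·covariance of T and D + 2bc·covariance of S and D, with a = 4.3, b = 2, c = -6.
= 138.675 + 212.4 + 1299.6 + 34.4 + 206.4 + 732
= 2623.475.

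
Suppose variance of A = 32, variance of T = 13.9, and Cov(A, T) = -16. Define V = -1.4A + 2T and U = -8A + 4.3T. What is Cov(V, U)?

Cov(V, U) = 830.26

By bilinearity, Cov(V, U) = ac·variance of A + bd·variance of T + (ad+bc)·Cov(A, T), with a=-1.4, b=2, c=-8, d=4.3.
ac·variance of A = (-1.4)·(-8)·32 = 358.4
bd·variance of T = 2·4.3·13.9 = 119.54
(ad+bc)·Cov(A, T) = (-22.02)·(-16) = 352.32
Cov(V, U) = 358.4 + 119.54 + 352.32 = 830.26.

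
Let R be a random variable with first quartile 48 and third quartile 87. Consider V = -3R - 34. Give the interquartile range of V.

IQR(V) = 117

IQR of R = Q3 − Q1 = 87 − 48 = 39.
Under V = aR + b, IQR(V) = |a|·IQR(R) = |-3|·39 = 117 (shifts cancel; spread scales by |a|).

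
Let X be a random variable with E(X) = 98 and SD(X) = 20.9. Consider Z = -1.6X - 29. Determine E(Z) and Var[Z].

Z = -1.6X - 29 is linear with a = -1.6, b = -29.
E(Z) = a·E(X) + b = (-1.6)·98 + (-29) = -185.8.
Var[X] = 20.9² = 436.81.
Var[Z] = a²·Var[X] = (-1.6)²·436.81 = 1118.2336 (the additive constant -29 does not affect variance).

E(Z) = -185.8, Var[Z] = 1118.2336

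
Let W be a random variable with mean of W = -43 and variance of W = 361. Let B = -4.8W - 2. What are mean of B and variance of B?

B = -4.8W - 2 is linear with a = -4.8, b = -2.
mean of B = a·mean of W + b = (-4.8)·(-43) + (-2) = 204.4.
variance of B = a²·variance of W = (-4.8)²·361 = 8317.44 (the additive constant -2 does not affect variance).

mean of B = 204.4, variance of B = 8317.44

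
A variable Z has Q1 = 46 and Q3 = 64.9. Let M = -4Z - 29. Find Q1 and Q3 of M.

a = -4 < 0 reverses order: Q1(M) comes from Q3(Z), Q3(M) from Q1(Z).
Q1(M) = (-4)·64.9 + (-29) = -288.6; Q3(M) = (-4)·46 + (-29) = -213.

Q1(M) = -288.6, Q3(M) = -213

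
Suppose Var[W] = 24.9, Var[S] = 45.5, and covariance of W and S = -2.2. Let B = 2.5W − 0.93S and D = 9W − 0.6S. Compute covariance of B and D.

covariance of B and D = 607.353

By bilinearity, covariance of B and D = ac·Var[W] + bd·Var[S] + (ad+bc)·covariance of W and S, with a=2.5, b=-0.93, c=9, d=-0.6.
ac·Var[W] = 2.5·9·24.9 = 560.25
bd·Var[S] = (-0.93)·(-0.6)·45.5 = 25.389
(ad+bc)·covariance of W and S = (-9.87)·(-2.2) = 21.714
covariance of B and D = 560.25 + 25.389 + 21.714 = 607.353.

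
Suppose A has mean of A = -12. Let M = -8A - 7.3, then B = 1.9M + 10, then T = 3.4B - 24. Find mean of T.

mean of T = 583.002

mean of M = (-8)·(-12) + (-7.3) = 88.7.
mean of B = 1.9·88.7 + 10 = 178.53.
mean of T = 3.4·178.53 + (-24) = 583.002.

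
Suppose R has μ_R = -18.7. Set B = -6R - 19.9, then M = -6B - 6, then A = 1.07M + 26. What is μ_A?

μ_B = (-6)·(-18.7) + (-19.9) = 92.3.
μ_M = (-6)·92.3 + (-6) = -559.8.
μ_A = 1.07·(-559.8) + 26 = -572.986.

μ_A = -572.986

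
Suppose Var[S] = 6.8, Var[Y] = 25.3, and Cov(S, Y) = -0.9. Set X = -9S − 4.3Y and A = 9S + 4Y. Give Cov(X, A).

Cov(X, A) = -918.73

By bilinearity, Cov(X, A) = ac·Var[S] + bd·Var[Y] + (ad+bc)·Cov(S, Y), with a=-9, b=-4.3, c=9, d=4.
ac·Var[S] = (-9)·9·6.8 = -550.8
bd·Var[Y] = (-4.3)·4·25.3 = -435.16
(ad+bc)·Cov(S, Y) = (-74.7)·(-0.9) = 67.23
Cov(X, A) = -550.8 + (-435.16) + 67.23 = -918.73.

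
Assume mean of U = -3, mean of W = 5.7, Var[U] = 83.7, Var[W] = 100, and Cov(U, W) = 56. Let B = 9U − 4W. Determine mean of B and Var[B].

mean of B = 9·mean of U + (-4)·mean of W = 9·(-3) + (-4)·5.7 = -49.8.
Var[B] = a²·Var[U] + b²·Var[W] + 2ab·Cov(U, W) with a = 9, b = -4.
= 9²·83.7 + (-4)²·100 + 2·9·(-4)·56
= 6779.7 + 1600 + (-4032) = 4347.7.

mean of B = -49.8, Var[B] = 4347.7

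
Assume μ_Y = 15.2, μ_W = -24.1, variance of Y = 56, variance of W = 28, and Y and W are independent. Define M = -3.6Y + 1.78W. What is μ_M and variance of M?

μ_M = -97.618, variance of M = 814.4752

μ_M = (-3.6)·μ_Y + 1.78·μ_W = (-3.6)·15.2 + 1.78·(-24.1) = -97.618.
variance of M = a²·variance of Y + b²·variance of W + 2ab·covariance of Y and W with a = -3.6, b = 1.78.
Independence gives covariance of Y and W = 0.
= (-3.6)²·56 + 1.78²·28 + 2·(-3.6)·1.78·0
= 725.76 + 88.7152 + 0 = 814.4752.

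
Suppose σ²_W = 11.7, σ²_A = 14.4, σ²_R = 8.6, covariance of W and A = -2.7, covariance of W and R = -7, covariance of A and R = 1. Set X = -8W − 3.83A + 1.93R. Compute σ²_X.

σ²_X = 1027.9865

σ²_X = a²·σ²_W + b²·σ²_A + c²·σ²_R + 2ab·covariance of W and A + 2ac·covariance of W and R + 2bc·covariance of A and R, with a = -8, b = -3.83, c = 1.93.
= 748.8 + 211.23216 + 32.03414 + (-165.456) + 216.16 + (-14.7838)
= 1027.9865.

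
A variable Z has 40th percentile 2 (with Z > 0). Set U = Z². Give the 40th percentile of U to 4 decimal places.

40th percentile of U = 4

Z² is increasing, so P_{40}(U) = g(P_{40}(Z)) = 4.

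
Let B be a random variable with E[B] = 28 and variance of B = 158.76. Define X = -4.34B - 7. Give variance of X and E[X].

X = -4.34B - 7 is linear with a = -4.34, b = -7.
variance of X = a²·variance of B = (-4.34)²·158.76 = 2990.339856 (the additive constant -7 does not affect variance).
E[X] = a·E[B] + b = (-4.34)·28 + (-7) = -128.52.

variance of X = 2990.339856, E[X] = -128.52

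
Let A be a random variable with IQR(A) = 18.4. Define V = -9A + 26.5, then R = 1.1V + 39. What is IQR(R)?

IQR(V) = |-9|·18.4 = 165.6.
IQR(R) = |1.1|·165.6 = 182.16.

IQR(R) = 182.16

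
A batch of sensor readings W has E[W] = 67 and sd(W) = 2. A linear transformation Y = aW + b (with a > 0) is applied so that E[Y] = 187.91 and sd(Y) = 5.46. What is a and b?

a = 2.73, b = 5

sd(Y) = a·sd(W) (a > 0), so a = 5.46/2 = 2.73.
E[Y] = a·E[W] + b, so b = 187.91 − 2.73·67 = 5.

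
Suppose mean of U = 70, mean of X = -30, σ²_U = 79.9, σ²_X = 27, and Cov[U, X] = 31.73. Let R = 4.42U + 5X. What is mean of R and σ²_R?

mean of R = 4.42·mean of U + 5·mean of X = 4.42·70 + 5·(-30) = 159.4.
σ²_R = a²·σ²_U + b²·σ²_X + 2ab·Cov[U, X] with a = 4.42, b = 5.
= 4.42²·79.9 + 5²·27 + 2·4.42·5·31.73
= 1560.95836 + 675 + 1402.466 = 3638.42436.

mean of R = 159.4, σ²_R = 3638.42436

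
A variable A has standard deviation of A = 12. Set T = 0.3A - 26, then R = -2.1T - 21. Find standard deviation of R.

standard deviation of R = 7.56

standard deviation of T = |0.3|·12 = 3.6.
standard deviation of R = |-2.1|·3.6 = 7.56.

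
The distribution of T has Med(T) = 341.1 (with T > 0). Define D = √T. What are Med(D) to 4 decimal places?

Med(D) = 18.4689

√T is monotone on this domain, so Med(D) = √(341.1) ≈ 18.4689.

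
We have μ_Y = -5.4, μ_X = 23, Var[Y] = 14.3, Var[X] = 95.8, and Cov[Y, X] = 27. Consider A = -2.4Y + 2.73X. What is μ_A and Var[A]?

μ_A = (-2.4)·μ_Y + 2.73·μ_X = (-2.4)·(-5.4) + 2.73·23 = 75.75.
Var[A] = a²·Var[Y] + b²·Var[X] + 2ab·Cov[Y, X] with a = -2.4, b = 2.73.
= (-2.4)²·14.3 + 2.73²·95.8 + 2·(-2.4)·2.73·27
= 82.368 + 713.98782 + (-353.808) = 442.54782.

μ_A = 75.75, Var[A] = 442.54782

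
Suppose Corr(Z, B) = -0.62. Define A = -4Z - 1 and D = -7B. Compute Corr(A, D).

Corr(A, D) = -0.62

Linear rescalings preserve correlation up to sign; here the slopes -4 and -7 have the same sign, so Corr(A, D) = Corr(Z, B) = -0.62.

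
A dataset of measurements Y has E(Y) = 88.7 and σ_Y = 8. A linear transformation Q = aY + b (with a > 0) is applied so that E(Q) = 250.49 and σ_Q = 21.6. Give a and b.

σ_Q = a·σ_Y (a > 0), so a = 21.6/8 = 2.7.
E(Q) = a·E(Y) + b, so b = 250.49 − 2.7·88.7 = 11.

a = 2.7, b = 11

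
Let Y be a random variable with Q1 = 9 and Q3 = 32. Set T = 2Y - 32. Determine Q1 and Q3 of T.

Q1(T) = -14, Q3(T) = 32

a = 2 > 0: Q1(T) = a·Q1(Y)+b = -14, Q3(T) = a·Q3(Y)+b = 32.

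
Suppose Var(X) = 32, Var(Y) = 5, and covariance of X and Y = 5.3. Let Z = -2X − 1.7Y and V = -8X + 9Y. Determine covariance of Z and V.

By bilinearity, covariance of Z and V = ac·Var(X) + bd·Var(Y) + (ad+bc)·covariance of X and Y, with a=-2, b=-1.7, c=-8, d=9.
ac·Var(X) = (-2)·(-8)·32 = 512
bd·Var(Y) = (-1.7)·9·5 = -76.5
(ad+bc)·covariance of X and Y = (-4.4)·5.3 = -23.32
covariance of Z and V = 512 + (-76.5) + (-23.32) = 412.18.

covariance of Z and V = 412.18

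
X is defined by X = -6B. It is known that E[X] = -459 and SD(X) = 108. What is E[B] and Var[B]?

E[B] = 76.5, Var[B] = 324

From X = -6B: E[X] = a·E[B] + b, so E[B] = (E[X] − b)/a = (-459 − 0)/(-6) = 76.5.
Var[X] = 108² = 11664.
Var[X] = a²·Var[B], so Var[B] = 11664/(-6)² = 324.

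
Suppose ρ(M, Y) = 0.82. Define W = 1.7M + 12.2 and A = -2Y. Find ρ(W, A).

Linear rescalings preserve |correlation|; the slopes 1.7 and -2 have opposite signs, so the correlation flips sign: ρ(W, A) = −ρ(M, Y) = -0.82.

ρ(W, A) = -0.82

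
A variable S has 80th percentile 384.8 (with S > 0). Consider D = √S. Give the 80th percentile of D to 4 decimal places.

80th percentile of D = 19.6163

√S is increasing, so P_{80}(D) = g(P_{80}(S)) ≈ 19.6163.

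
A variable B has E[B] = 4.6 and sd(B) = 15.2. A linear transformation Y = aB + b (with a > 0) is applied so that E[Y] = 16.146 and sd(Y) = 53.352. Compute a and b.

a = 3.51, b = 0

sd(Y) = a·sd(B) (a > 0), so a = 53.352/15.2 = 3.51.
E[Y] = a·E[B] + b, so b = 16.146 − 3.51·4.6 = 0.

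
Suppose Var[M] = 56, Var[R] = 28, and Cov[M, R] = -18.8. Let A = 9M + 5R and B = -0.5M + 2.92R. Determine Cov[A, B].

By bilinearity, Cov[A, B] = ac·Var[M] + bd·Var[R] + (ad+bc)·Cov[M, R], with a=9, b=5, c=-0.5, d=2.92.
ac·Var[M] = 9·(-0.5)·56 = -252
bd·Var[R] = 5·2.92·28 = 408.8
(ad+bc)·Cov[M, R] = (23.78)·(-18.8) = -447.064
Cov[A, B] = -252 + 408.8 + (-447.064) = -290.264.

Cov[A, B] = -290.264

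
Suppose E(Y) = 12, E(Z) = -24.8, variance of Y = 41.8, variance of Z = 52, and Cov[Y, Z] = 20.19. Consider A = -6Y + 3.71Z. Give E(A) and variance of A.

E(A) = -164.008, variance of A = 1321.6744

E(A) = (-6)·E(Y) + 3.71·E(Z) = (-6)·12 + 3.71·(-24.8) = -164.008.
variance of A = a²·variance of Y + b²·variance of Z + 2ab·Cov[Y, Z] with a = -6, b = 3.71.
= (-6)²·41.8 + 3.71²·52 + 2·(-6)·3.71·20.19
= 1504.8 + 715.7332 + (-898.8588) = 1321.6744.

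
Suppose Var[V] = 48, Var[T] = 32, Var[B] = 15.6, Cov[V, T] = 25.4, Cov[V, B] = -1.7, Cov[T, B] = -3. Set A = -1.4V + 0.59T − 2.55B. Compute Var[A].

Var[A] = a²·Var[V] + b²·Var[T] + c²·Var[B] + 2ab·Cov[V, T] + 2ac·Cov[V, B] + 2bc·Cov[T, B], with a = -1.4, b = 0.59, c = -2.55.
= 94.08 + 11.1392 + 101.439 + (-41.9608) + (-12.138) + 9.027
= 161.5864.

Var[A] = 161.5864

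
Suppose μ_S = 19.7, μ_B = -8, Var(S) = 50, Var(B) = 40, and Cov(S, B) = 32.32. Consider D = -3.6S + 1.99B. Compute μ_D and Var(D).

μ_D = (-3.6)·μ_S + 1.99·μ_B = (-3.6)·19.7 + 1.99·(-8) = -86.84.
Var(D) = a²·Var(S) + b²·Var(B) + 2ab·Cov(S, B) with a = -3.6, b = 1.99.
= (-3.6)²·50 + 1.99²·40 + 2·(-3.6)·1.99·32.32
= 648 + 158.404 + (-463.08096) = 343.32304.

μ_D = -86.84, Var(D) = 343.32304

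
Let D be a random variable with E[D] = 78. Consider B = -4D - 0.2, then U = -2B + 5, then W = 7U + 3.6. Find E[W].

E[W] = 4409.4

E[B] = (-4)·78 + (-0.2) = -312.2.
E[U] = (-2)·(-312.2) + 5 = 629.4.
E[W] = 7·629.4 + 3.6 = 4409.4.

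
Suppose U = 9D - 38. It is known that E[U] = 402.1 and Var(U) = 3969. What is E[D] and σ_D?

From U = 9D - 38: E[U] = a·E[D] + b, so E[D] = (E[U] − b)/a = (402.1 − (-38))/9 = 48.9.
σ_U = √3969 = 63.
σ_U = |a|·σ_D, so σ_D = 63/|9| = 7.

E[D] = 48.9, σ_D = 7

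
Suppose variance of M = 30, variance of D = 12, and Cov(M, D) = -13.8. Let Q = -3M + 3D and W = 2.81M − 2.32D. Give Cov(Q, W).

Cov(Q, W) = -548.802

By bilinearity, Cov(Q, W) = ac·variance of M + bd·variance of D + (ad+bc)·Cov(M, D), with a=-3, b=3, c=2.81, d=-2.32.
ac·variance of M = (-3)·2.81·30 = -252.9
bd·variance of D = 3·(-2.32)·12 = -83.52
(ad+bc)·Cov(M, D) = (15.39)·(-13.8) = -212.382
Cov(Q, W) = -252.9 + (-83.52) + (-212.382) = -548.802.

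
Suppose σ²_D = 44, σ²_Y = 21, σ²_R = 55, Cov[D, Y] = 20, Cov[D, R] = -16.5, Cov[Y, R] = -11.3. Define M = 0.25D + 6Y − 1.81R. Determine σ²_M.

σ²_M = 1259.304

σ²_M = a²·σ²_D + b²·σ²_Y + c²·σ²_R + 2ab·Cov[D, Y] + 2ac·Cov[D, R] + 2bc·Cov[Y, R], with a = 0.25, b = 6, c = -1.81.
= 2.75 + 756 + 180.1855 + 60 + 14.9325 + 245.436
= 1259.304.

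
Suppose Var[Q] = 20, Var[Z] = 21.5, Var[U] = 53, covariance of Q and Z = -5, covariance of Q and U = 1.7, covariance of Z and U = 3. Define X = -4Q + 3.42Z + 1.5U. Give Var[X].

Var[X] = 837.9026

Var[X] = a²·Var[Q] + b²·Var[Z] + c²·Var[U] + 2ab·covariance of Q and Z + 2ac·covariance of Q and U + 2bc·covariance of Z and U, with a = -4, b = 3.42, c = 1.5.
= 320 + 251.4726 + 119.25 + 136.8 + (-20.4) + 30.78
= 837.9026.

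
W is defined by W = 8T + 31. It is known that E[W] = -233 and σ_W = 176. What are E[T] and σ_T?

From W = 8T + 31: E[W] = a·E[T] + b, so E[T] = (E[W] − b)/a = (-233 − 31)/8 = -33.
σ_W = |a|·σ_T, so σ_T = 176/|8| = 22.

E[T] = -33, σ_T = 22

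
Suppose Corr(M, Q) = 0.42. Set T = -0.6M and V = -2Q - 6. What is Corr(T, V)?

Linear rescalings preserve correlation up to sign; here the slopes -0.6 and -2 have the same sign, so Corr(T, V) = Corr(M, Q) = 0.42.

Corr(T, V) = 0.42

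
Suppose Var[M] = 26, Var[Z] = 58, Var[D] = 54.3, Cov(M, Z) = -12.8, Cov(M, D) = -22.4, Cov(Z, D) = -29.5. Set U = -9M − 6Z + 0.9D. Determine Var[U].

Var[U] = a²·Var[M] + b²·Var[Z] + c²·Var[D] + 2ab·Cov(M, Z) + 2ac·Cov(M, D) + 2bc·Cov(Z, D), with a = -9, b = -6, c = 0.9.
= 2106 + 2088 + 43.983 + (-1382.4) + 362.88 + 318.6
= 3537.063.

Var[U] = 3537.063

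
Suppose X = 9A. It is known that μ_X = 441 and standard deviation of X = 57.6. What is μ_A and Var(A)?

μ_A = 49, Var(A) = 40.96

From X = 9A: μ_X = a·μ_A + b, so μ_A = (μ_X − b)/a = (441 − 0)/9 = 49.
Var(X) = 57.6² = 3317.76.
Var(X) = a²·Var(A), so Var(A) = 3317.76/9² = 40.96.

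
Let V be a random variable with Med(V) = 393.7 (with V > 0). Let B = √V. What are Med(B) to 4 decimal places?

Med(B) = 19.8419

√V is monotone on this domain, so Med(B) = √(393.7) ≈ 19.8419.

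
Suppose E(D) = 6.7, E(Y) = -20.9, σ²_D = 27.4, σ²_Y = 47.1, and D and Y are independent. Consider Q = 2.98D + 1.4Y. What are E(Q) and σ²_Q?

E(Q) = 2.98·E(D) + 1.4·E(Y) = 2.98·6.7 + 1.4·(-20.9) = -9.294.
σ²_Q = a²·σ²_D + b²·σ²_Y + 2ab·Cov(D, Y) with a = 2.98, b = 1.4.
Independence gives Cov(D, Y) = 0.
= 2.98²·27.4 + 1.4²·47.1 + 2·2.98·1.4·0
= 243.32296 + 92.316 + 0 = 335.63896.

E(Q) = -9.294, σ²_Q = 335.63896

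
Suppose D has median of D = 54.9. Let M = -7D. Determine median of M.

median of M = -384.3

A linear map preserves order up to sign, so median of M = a·median of D + b = (-7)·54.9 = -384.3.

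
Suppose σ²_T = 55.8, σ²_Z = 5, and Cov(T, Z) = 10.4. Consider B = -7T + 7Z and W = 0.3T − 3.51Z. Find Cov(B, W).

By bilinearity, Cov(B, W) = ac·σ²_T + bd·σ²_Z + (ad+bc)·Cov(T, Z), with a=-7, b=7, c=0.3, d=-3.51.
ac·σ²_T = (-7)·0.3·55.8 = -117.18
bd·σ²_Z = 7·(-3.51)·5 = -122.85
(ad+bc)·Cov(T, Z) = (26.67)·10.4 = 277.368
Cov(B, W) = -117.18 + (-122.85) + 277.368 = 37.338.

Cov(B, W) = 37.338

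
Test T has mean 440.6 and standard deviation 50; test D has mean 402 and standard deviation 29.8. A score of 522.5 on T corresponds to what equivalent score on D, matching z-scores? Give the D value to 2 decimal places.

z = (522.5 − 440.6)/50 = 1.638.
D = 402 + z·29.8 = 402 + (522.5 − 440.6)·29.8/50 ≈ 450.81.

D = 450.81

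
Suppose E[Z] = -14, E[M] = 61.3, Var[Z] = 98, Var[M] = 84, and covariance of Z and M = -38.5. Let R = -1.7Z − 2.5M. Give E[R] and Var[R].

E[R] = (-1.7)·E[Z] + (-2.5)·E[M] = (-1.7)·(-14) + (-2.5)·61.3 = -129.45.
Var[R] = a²·Var[Z] + b²·Var[M] + 2ab·covariance of Z and M with a = -1.7, b = -2.5.
= (-1.7)²·98 + (-2.5)²·84 + 2·(-1.7)·(-2.5)·(-38.5)
= 283.22 + 525 + (-327.25) = 480.97.

E[R] = -129.45, Var[R] = 480.97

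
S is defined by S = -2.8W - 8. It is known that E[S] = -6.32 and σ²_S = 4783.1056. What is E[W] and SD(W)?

E[W] = -0.6, SD(W) = 24.7

From S = -2.8W - 8: E[S] = a·E[W] + b, so E[W] = (E[S] − b)/a = (-6.32 − (-8))/(-2.8) = -0.6.
SD(S) = √4783.1056 = 69.16.
SD(S) = |a|·SD(W), so SD(W) = 69.16/|-2.8| = 24.7.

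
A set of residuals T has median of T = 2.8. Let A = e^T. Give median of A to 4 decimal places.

median of A = 16.4446

e^T is monotone on this domain, so median of A = exp(2.8) ≈ 16.4446.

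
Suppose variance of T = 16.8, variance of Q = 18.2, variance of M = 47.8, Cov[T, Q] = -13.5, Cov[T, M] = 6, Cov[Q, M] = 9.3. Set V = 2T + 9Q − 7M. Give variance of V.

variance of V = 2057.8

variance of V = a²·variance of T + b²·variance of Q + c²·variance of M + 2ab·Cov[T, Q] + 2ac·Cov[T, M] + 2bc·Cov[Q, M], with a = 2, b = 9, c = -7.
= 67.2 + 1474.2 + 2342.2 + (-486) + (-168) + (-1171.8)
= 2057.8.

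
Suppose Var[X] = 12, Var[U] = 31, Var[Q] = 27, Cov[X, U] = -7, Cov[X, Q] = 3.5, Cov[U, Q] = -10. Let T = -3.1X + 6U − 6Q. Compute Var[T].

Var[T] = a²·Var[X] + b²·Var[U] + c²·Var[Q] + 2ab·Cov[X, U] + 2ac·Cov[X, Q] + 2bc·Cov[U, Q], with a = -3.1, b = 6, c = -6.
= 115.32 + 1116 + 972 + 260.4 + 130.2 + 720
= 3313.92.

Var[T] = 3313.92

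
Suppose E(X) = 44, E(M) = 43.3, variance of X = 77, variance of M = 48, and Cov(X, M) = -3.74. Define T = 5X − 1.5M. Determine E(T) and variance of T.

E(T) = 155.05, variance of T = 2089.1

E(T) = 5·E(X) + (-1.5)·E(M) = 5·44 + (-1.5)·43.3 = 155.05.
variance of T = a²·variance of X + b²·variance of M + 2ab·Cov(X, M) with a = 5, b = -1.5.
= 5²·77 + (-1.5)²·48 + 2·5·(-1.5)·(-3.74)
= 1925 + 108 + 56.1 = 2089.1.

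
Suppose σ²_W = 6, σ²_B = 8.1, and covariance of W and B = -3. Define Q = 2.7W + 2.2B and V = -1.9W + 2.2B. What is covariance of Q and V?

By bilinearity, covariance of Q and V = ac·σ²_W + bd·σ²_B + (ad+bc)·covariance of W and B, with a=2.7, b=2.2, c=-1.9, d=2.2.
ac·σ²_W = 2.7·(-1.9)·6 = -30.78
bd·σ²_B = 2.2·2.2·8.1 = 39.204
(ad+bc)·covariance of W and B = (1.76)·(-3) = -5.28
covariance of Q and V = -30.78 + 39.204 + (-5.28) = 3.144.

covariance of Q and V = 3.144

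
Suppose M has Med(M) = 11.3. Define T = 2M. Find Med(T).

Med(T) = 22.6

A linear map preserves order up to sign, so Med(T) = a·Med(M) + b = 2·11.3 = 22.6.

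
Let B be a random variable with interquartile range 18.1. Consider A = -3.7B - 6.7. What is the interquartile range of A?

Under A = aB + b, IQR(A) = |a|·IQR(B) = |-3.7|·18.1 = 66.97 (shifts cancel; spread scales by |a|).

IQR(A) = 66.97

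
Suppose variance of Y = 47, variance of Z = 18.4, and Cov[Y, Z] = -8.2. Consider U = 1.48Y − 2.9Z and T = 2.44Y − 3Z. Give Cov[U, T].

By bilinearity, Cov[U, T] = ac·variance of Y + bd·variance of Z + (ad+bc)·Cov[Y, Z], with a=1.48, b=-2.9, c=2.44, d=-3.
ac·variance of Y = 1.48·2.44·47 = 169.7264
bd·variance of Z = (-2.9)·(-3)·18.4 = 160.08
(ad+bc)·Cov[Y, Z] = (-11.516)·(-8.2) = 94.4312
Cov[U, T] = 169.7264 + 160.08 + 94.4312 = 424.2376.

Cov[U, T] = 424.2376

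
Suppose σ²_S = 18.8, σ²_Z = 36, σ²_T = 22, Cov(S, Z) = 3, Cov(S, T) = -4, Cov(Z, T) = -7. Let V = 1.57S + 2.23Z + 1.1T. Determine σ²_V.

σ²_V = a²·σ²_S + b²·σ²_Z + c²·σ²_T + 2ab·Cov(S, Z) + 2ac·Cov(S, T) + 2bc·Cov(Z, T), with a = 1.57, b = 2.23, c = 1.1.
= 46.34012 + 179.0244 + 26.62 + 21.0066 + (-13.816) + (-34.342)
= 224.83312.

σ²_V = 224.83312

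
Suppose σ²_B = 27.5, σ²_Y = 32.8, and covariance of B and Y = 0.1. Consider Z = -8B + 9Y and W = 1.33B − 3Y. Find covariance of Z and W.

By bilinearity, covariance of Z and W = ac·σ²_B + bd·σ²_Y + (ad+bc)·covariance of B and Y, with a=-8, b=9, c=1.33, d=-3.
ac·σ²_B = (-8)·1.33·27.5 = -292.6
bd·σ²_Y = 9·(-3)·32.8 = -885.6
(ad+bc)·covariance of B and Y = (35.97)·0.1 = 3.597
covariance of Z and W = -292.6 + (-885.6) + 3.597 = -1174.603.

covariance of Z and W = -1174.603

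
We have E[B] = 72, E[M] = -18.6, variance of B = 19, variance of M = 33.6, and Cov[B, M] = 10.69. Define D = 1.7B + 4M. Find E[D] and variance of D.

E[D] = 1.7·E[B] + 4·E[M] = 1.7·72 + 4·(-18.6) = 48.
variance of D = a²·variance of B + b²·variance of M + 2ab·Cov[B, M] with a = 1.7, b = 4.
= 1.7²·19 + 4²·33.6 + 2·1.7·4·10.69
= 54.91 + 537.6 + 145.384 = 737.894.

E[D] = 48, variance of D = 737.894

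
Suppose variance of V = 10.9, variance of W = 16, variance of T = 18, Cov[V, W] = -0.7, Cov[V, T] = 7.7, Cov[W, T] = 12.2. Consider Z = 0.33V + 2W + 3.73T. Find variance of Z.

variance of Z = 515.67507

variance of Z = a²·variance of V + b²·variance of W + c²·variance of T + 2ab·Cov[V, W] + 2ac·Cov[V, T] + 2bc·Cov[W, T], with a = 0.33, b = 2, c = 3.73.
= 1.18701 + 64 + 250.4322 + (-0.924) + 18.95586 + 182.024
= 515.67507.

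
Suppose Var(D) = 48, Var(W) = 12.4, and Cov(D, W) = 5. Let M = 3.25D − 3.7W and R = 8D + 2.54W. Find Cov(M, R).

Cov(M, R) = 1024.7398

By bilinearity, Cov(M, R) = ac·Var(D) + bd·Var(W) + (ad+bc)·Cov(D, W), with a=3.25, b=-3.7, c=8, d=2.54.
ac·Var(D) = 3.25·8·48 = 1248
bd·Var(W) = (-3.7)·2.54·12.4 = -116.5352
(ad+bc)·Cov(D, W) = (-21.345)·5 = -106.725
Cov(M, R) = 1248 + (-116.5352) + (-106.725) = 1024.7398.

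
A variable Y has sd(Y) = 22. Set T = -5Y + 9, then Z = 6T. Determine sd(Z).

sd(Z) = 660

sd(T) = |-5|·22 = 110.
sd(Z) = |6|·110 = 660.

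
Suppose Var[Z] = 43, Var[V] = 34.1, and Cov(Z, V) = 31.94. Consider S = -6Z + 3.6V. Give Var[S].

Var[S] = 610.128

Var[S] = a²·Var[Z] + b²·Var[V] + 2ab·Cov(Z, V) with a = -6, b = 3.6.
= (-6)²·43 + 3.6²·34.1 + 2·(-6)·3.6·31.94
= 1548 + 441.936 + (-1379.808) = 610.128.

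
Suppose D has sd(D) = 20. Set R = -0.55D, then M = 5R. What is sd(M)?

sd(R) = |-0.55|·20 = 11.
sd(M) = |5|·11 = 55.

sd(M) = 55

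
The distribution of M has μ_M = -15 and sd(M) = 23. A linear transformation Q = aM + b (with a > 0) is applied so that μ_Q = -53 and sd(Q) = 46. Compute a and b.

sd(Q) = a·sd(M) (a > 0), so a = 46/23 = 2.
μ_Q = a·μ_M + b, so b = -53 − 2·(-15) = -23.

a = 2, b = -23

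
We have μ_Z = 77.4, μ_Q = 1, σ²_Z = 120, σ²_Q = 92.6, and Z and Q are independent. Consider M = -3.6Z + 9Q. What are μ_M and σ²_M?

μ_M = -269.64, σ²_M = 9055.8

μ_M = (-3.6)·μ_Z + 9·μ_Q = (-3.6)·77.4 + 9·1 = -269.64.
σ²_M = a²·σ²_Z + b²·σ²_Q + 2ab·Cov(Z, Q) with a = -3.6, b = 9.
Independence gives Cov(Z, Q) = 0.
= (-3.6)²·120 + 9²·92.6 + 2·(-3.6)·9·0
= 1555.2 + 7500.6 + 0 = 9055.8.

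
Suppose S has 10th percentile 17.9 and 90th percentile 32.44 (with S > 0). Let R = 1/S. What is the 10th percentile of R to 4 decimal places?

10th percentile of R = 0.0308

1/S is decreasing on S > 0, so percentile order reverses: P_{10}(R) uses P_{90}(S) = 32.44.
P_{10}(R) = 1/32.44 ≈ 0.0308.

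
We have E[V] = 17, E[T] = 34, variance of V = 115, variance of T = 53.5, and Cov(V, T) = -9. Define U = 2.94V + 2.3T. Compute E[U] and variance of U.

E[U] = 2.94·E[V] + 2.3·E[T] = 2.94·17 + 2.3·34 = 128.18.
variance of U = a²·variance of V + b²·variance of T + 2ab·Cov(V, T) with a = 2.94, b = 2.3.
= 2.94²·115 + 2.3²·53.5 + 2·2.94·2.3·(-9)
= 994.014 + 283.015 + (-121.716) = 1155.313.

E[U] = 128.18, variance of U = 1155.313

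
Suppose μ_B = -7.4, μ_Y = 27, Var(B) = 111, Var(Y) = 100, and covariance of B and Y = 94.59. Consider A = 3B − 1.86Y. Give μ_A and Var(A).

μ_A = 3·μ_B + (-1.86)·μ_Y = 3·(-7.4) + (-1.86)·27 = -72.42.
Var(A) = a²·Var(B) + b²·Var(Y) + 2ab·covariance of B and Y with a = 3, b = -1.86.
= 3²·111 + (-1.86)²·100 + 2·3·(-1.86)·94.59
= 999 + 345.96 + (-1055.6244) = 289.3356.

μ_A = -72.42, Var(A) = 289.3356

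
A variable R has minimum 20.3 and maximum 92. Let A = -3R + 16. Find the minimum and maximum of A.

min(A) = -260, max(A) = -44.9

a = -3 < 0, so order reverses: min(A) = a·max(R)+b = (-3)·92 + 16 = -260; max(A) = a·min(R)+b = (-3)·20.3 + 16 = -44.9.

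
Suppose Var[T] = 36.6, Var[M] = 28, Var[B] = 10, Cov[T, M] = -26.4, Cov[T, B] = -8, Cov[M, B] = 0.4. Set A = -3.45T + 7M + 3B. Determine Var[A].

Var[A] = 3355.1515

Var[A] = a²·Var[T] + b²·Var[M] + c²·Var[B] + 2ab·Cov[T, M] + 2ac·Cov[T, B] + 2bc·Cov[M, B], with a = -3.45, b = 7, c = 3.
= 435.6315 + 1372 + 90 + 1275.12 + 165.6 + 16.8
= 3355.1515.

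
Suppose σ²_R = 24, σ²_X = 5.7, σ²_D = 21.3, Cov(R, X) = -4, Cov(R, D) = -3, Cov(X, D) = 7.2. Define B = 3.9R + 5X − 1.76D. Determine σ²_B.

σ²_B = a²·σ²_R + b²·σ²_X + c²·σ²_D + 2ab·Cov(R, X) + 2ac·Cov(R, D) + 2bc·Cov(X, D), with a = 3.9, b = 5, c = -1.76.
= 365.04 + 142.5 + 65.97888 + (-156) + 41.184 + (-126.72)
= 331.98288.

σ²_B = 331.98288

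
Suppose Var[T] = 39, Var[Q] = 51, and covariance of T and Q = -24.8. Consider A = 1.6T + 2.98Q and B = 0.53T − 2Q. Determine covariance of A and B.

By bilinearity, covariance of A and B = ac·Var[T] + bd·Var[Q] + (ad+bc)·covariance of T and Q, with a=1.6, b=2.98, c=0.53, d=-2.
ac·Var[T] = 1.6·0.53·39 = 33.072
bd·Var[Q] = 2.98·(-2)·51 = -303.96
(ad+bc)·covariance of T and Q = (-1.6206)·(-24.8) = 40.19088
covariance of A and B = 33.072 + (-303.96) + 40.19088 = -230.69712.

covariance of A and B = -230.69712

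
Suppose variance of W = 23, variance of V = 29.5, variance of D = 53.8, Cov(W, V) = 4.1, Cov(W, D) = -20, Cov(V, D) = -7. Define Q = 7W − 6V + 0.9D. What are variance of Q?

variance of Q = a²·variance of W + b²·variance of V + c²·variance of D + 2ab·Cov(W, V) + 2ac·Cov(W, D) + 2bc·Cov(V, D), with a = 7, b = -6, c = 0.9.
= 1127 + 1062 + 43.578 + (-344.4) + (-252) + 75.6
= 1711.778.

variance of Q = 1711.778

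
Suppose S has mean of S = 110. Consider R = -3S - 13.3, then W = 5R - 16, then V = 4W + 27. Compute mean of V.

mean of V = -6903

mean of R = (-3)·110 + (-13.3) = -343.3.
mean of W = 5·(-343.3) + (-16) = -1732.5.
mean of V = 4·(-1732.5) + 27 = -6903.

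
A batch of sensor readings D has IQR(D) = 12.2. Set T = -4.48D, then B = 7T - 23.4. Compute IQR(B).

IQR(T) = |-4.48|·12.2 = 54.656.
IQR(B) = |7|·54.656 = 382.592.

IQR(B) = 382.592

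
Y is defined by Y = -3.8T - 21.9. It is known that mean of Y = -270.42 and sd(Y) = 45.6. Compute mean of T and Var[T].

mean of T = 65.4, Var[T] = 144

From Y = -3.8T - 21.9: mean of Y = a·mean of T + b, so mean of T = (mean of Y − b)/a = (-270.42 − (-21.9))/(-3.8) = 65.4.
Var[Y] = 45.6² = 2079.36.
Var[Y] = a²·Var[T], so Var[T] = 2079.36/(-3.8)² = 144.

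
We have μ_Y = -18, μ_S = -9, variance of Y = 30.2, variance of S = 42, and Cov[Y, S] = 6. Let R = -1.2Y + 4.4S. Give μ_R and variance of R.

μ_R = -18, variance of R = 793.248

μ_R = (-1.2)·μ_Y + 4.4·μ_S = (-1.2)·(-18) + 4.4·(-9) = -18.
variance of R = a²·variance of Y + b²·variance of S + 2ab·Cov[Y, S] with a = -1.2, b = 4.4.
= (-1.2)²·30.2 + 4.4²·42 + 2·(-1.2)·4.4·6
= 43.488 + 813.12 + (-63.36) = 793.248.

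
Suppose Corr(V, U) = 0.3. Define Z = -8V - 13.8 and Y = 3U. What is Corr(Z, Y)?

Linear rescalings preserve |correlation|; the slopes -8 and 3 have opposite signs, so the correlation flips sign: Corr(Z, Y) = −Corr(V, U) = -0.3.

Corr(Z, Y) = -0.3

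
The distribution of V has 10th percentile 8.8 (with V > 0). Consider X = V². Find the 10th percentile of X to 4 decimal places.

V² is increasing, so P_{10}(X) = g(P_{10}(V)) = 77.44.

10th percentile of X = 77.44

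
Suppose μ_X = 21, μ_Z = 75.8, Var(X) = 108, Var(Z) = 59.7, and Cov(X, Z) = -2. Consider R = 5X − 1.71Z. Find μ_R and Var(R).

μ_R = -24.618, Var(R) = 2908.76877

μ_R = 5·μ_X + (-1.71)·μ_Z = 5·21 + (-1.71)·75.8 = -24.618.
Var(R) = a²·Var(X) + b²·Var(Z) + 2ab·Cov(X, Z) with a = 5, b = -1.71.
= 5²·108 + (-1.71)²·59.7 + 2·5·(-1.71)·(-2)
= 2700 + 174.56877 + 34.2 = 2908.76877.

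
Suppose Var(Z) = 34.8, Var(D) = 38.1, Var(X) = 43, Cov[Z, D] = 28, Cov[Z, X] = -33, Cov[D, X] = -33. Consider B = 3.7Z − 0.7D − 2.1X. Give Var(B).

Var(B) = 955.471

Var(B) = a²·Var(Z) + b²·Var(D) + c²·Var(X) + 2ab·Cov[Z, D] + 2ac·Cov[Z, X] + 2bc·Cov[D, X], with a = 3.7, b = -0.7, c = -2.1.
= 476.412 + 18.669 + 189.63 + (-145.04) + 512.82 + (-97.02)
= 955.471.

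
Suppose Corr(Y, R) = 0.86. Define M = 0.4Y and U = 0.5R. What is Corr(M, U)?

Linear rescalings preserve correlation up to sign; here the slopes 0.4 and 0.5 have the same sign, so Corr(M, U) = Corr(Y, R) = 0.86.

Corr(M, U) = 0.86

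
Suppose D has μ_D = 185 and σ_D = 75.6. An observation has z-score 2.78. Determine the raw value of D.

D = 395.168

D = μ_D + z·σ_D = 185 + 2.78·75.6 = 395.168.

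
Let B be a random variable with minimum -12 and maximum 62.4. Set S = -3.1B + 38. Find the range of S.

Range(S) = 230.64

Range of B = 62.4 − (-12) = 74.4.
Range(S) = |a|·Range(B) = |-3.1|·74.4 = 230.64.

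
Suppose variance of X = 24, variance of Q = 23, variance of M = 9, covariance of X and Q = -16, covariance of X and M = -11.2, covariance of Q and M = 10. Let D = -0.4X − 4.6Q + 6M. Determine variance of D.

variance of D = 257.4

variance of D = a²·variance of X + b²·variance of Q + c²·variance of M + 2ab·covariance of X and Q + 2ac·covariance of X and M + 2bc·covariance of Q and M, with a = -0.4, b = -4.6, c = 6.
= 3.84 + 486.68 + 324 + (-58.88) + 53.76 + (-552)
= 257.4.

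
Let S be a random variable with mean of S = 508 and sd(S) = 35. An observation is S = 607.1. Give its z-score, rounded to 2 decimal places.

z = 2.83

z = (S − mean of S) / sd(S) = (607.1 − 508) / 35 ≈ 2.83.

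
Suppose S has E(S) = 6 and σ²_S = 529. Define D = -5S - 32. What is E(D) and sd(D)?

E(D) = -62, sd(D) = 115

D = -5S - 32 is linear with a = -5, b = -32.
E(D) = a·E(S) + b = (-5)·6 + (-32) = -62.
sd(S) = √529 = 23.
sd(D) = |a|·sd(S) = |-5|·23 = 115.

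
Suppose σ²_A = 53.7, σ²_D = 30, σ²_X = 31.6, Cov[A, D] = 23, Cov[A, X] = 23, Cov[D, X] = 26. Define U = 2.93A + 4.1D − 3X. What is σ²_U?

σ²_U = 758.36713

σ²_U = a²·σ²_A + b²·σ²_D + c²·σ²_X + 2ab·Cov[A, D] + 2ac·Cov[A, X] + 2bc·Cov[D, X], with a = 2.93, b = 4.1, c = -3.
= 461.00913 + 504.3 + 284.4 + 552.598 + (-404.34) + (-639.6)
= 758.36713.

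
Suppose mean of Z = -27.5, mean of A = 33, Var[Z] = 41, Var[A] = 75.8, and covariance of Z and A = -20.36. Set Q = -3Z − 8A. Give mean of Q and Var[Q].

mean of Q = (-3)·mean of Z + (-8)·mean of A = (-3)·(-27.5) + (-8)·33 = -181.5.
Var[Q] = a²·Var[Z] + b²·Var[A] + 2ab·covariance of Z and A with a = -3, b = -8.
= (-3)²·41 + (-8)²·75.8 + 2·(-3)·(-8)·(-20.36)
= 369 + 4851.2 + (-977.28) = 4242.92.

mean of Q = -181.5, Var[Q] = 4242.92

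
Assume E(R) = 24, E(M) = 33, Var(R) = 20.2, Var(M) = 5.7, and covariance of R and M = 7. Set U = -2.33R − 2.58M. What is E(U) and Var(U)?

E(U) = -141.06, Var(U) = 231.76486

E(U) = (-2.33)·E(R) + (-2.58)·E(M) = (-2.33)·24 + (-2.58)·33 = -141.06.
Var(U) = a²·Var(R) + b²·Var(M) + 2ab·covariance of R and M with a = -2.33, b = -2.58.
= (-2.33)²·20.2 + (-2.58)²·5.7 + 2·(-2.33)·(-2.58)·7
= 109.66378 + 37.94148 + 84.1596 = 231.76486.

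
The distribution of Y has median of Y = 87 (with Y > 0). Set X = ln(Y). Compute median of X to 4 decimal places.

median of X = 4.4659

ln(Y) is monotone on this domain, so median of X = ln(87) ≈ 4.4659.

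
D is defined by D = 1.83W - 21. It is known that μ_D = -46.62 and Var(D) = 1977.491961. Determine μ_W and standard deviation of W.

μ_W = -14, standard deviation of W = 24.3

From D = 1.83W - 21: μ_D = a·μ_W + b, so μ_W = (μ_D − b)/a = (-46.62 − (-21))/1.83 = -14.
standard deviation of D = √1977.491961 = 44.469.
standard deviation of D = |a|·standard deviation of W, so standard deviation of W = 44.469/|1.83| = 24.3.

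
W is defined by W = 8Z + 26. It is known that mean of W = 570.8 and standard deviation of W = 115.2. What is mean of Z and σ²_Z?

mean of Z = 68.1, σ²_Z = 207.36

From W = 8Z + 26: mean of W = a·mean of Z + b, so mean of Z = (mean of W − b)/a = (570.8 − 26)/8 = 68.1.
σ²_W = 115.2² = 13271.04.
σ²_W = a²·σ²_Z, so σ²_Z = 13271.04/8² = 207.36.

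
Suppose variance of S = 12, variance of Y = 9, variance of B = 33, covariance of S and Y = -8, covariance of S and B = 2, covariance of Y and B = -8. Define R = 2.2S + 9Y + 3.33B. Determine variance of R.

variance of R = 385.9977

variance of R = a²·variance of S + b²·variance of Y + c²·variance of B + 2ab·covariance of S and Y + 2ac·covariance of S and B + 2bc·covariance of Y and B, with a = 2.2, b = 9, c = 3.33.
= 58.08 + 729 + 365.9337 + (-316.8) + 29.304 + (-479.52)
= 385.9977.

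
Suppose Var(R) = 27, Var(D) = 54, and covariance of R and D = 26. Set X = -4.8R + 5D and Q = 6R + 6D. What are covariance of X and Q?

By bilinearity, covariance of X and Q = ac·Var(R) + bd·Var(D) + (ad+bc)·covariance of R and D, with a=-4.8, b=5, c=6, d=6.
ac·Var(R) = (-4.8)·6·27 = -777.6
bd·Var(D) = 5·6·54 = 1620
(ad+bc)·covariance of R and D = (1.2)·26 = 31.2
covariance of X and Q = -777.6 + 1620 + 31.2 = 873.6.

covariance of X and Q = 873.6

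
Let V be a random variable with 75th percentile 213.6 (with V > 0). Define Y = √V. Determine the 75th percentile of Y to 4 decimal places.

√V is increasing, so P_{75}(Y) = g(P_{75}(V)) ≈ 14.6151.

75th percentile of Y = 14.6151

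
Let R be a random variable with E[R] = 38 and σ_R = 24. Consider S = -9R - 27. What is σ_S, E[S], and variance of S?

σ_S = 216, E[S] = -369, variance of S = 46656

S = -9R - 27 is linear with a = -9, b = -27.
σ_S = |a|·σ_R = |-9|·24 = 216.
E[S] = a·E[R] + b = (-9)·38 + (-27) = -369.
variance of R = 24² = 576.
variance of S = a²·variance of R = (-9)²·576 = 46656 (the additive constant -27 does not affect variance).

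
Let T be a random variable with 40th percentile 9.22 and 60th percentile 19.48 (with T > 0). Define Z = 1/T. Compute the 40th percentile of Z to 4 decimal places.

40th percentile of Z = 0.0513

1/T is decreasing on T > 0, so percentile order reverses: P_{40}(Z) uses P_{60}(T) = 19.48.
P_{40}(Z) = 1/19.48 ≈ 0.0513.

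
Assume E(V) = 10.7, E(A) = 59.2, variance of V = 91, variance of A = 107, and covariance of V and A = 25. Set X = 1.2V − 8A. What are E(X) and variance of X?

E(X) = 1.2·E(V) + (-8)·E(A) = 1.2·10.7 + (-8)·59.2 = -460.76.
variance of X = a²·variance of V + b²·variance of A + 2ab·covariance of V and A with a = 1.2, b = -8.
= 1.2²·91 + (-8)²·107 + 2·1.2·(-8)·25
= 131.04 + 6848 + (-480) = 6499.04.

E(X) = -460.76, variance of X = 6499.04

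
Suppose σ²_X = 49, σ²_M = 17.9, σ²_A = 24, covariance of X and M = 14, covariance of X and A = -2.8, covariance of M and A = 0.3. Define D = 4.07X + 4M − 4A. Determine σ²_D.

σ²_D = a²·σ²_X + b²·σ²_M + c²·σ²_A + 2ab·covariance of X and M + 2ac·covariance of X and A + 2bc·covariance of M and A, with a = 4.07, b = 4, c = -4.
= 811.6801 + 286.4 + 384 + 455.84 + 91.168 + (-9.6)
= 2019.4881.

σ²_D = 2019.4881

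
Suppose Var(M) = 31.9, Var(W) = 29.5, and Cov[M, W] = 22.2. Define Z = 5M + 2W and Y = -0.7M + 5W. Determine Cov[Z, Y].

By bilinearity, Cov[Z, Y] = ac·Var(M) + bd·Var(W) + (ad+bc)·Cov[M, W], with a=5, b=2, c=-0.7, d=5.
ac·Var(M) = 5·(-0.7)·31.9 = -111.65
bd·Var(W) = 2·5·29.5 = 295
(ad+bc)·Cov[M, W] = (23.6)·22.2 = 523.92
Cov[Z, Y] = -111.65 + 295 + 523.92 = 707.27.

Cov[Z, Y] = 707.27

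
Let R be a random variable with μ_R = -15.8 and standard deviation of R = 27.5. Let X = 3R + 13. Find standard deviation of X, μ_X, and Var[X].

X = 3R + 13 is linear with a = 3, b = 13.
standard deviation of X = |a|·standard deviation of R = |3|·27.5 = 82.5.
μ_X = a·μ_R + b = 3·(-15.8) + 13 = -34.4.
Var[R] = 27.5² = 756.25.
Var[X] = a²·Var[R] = 3²·756.25 = 6806.25 (the additive constant 13 does not affect variance).

standard deviation of X = 82.5, μ_X = -34.4, Var[X] = 6806.25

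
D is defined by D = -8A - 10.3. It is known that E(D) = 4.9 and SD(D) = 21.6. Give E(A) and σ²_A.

E(A) = -1.9, σ²_A = 7.29

From D = -8A - 10.3: E(D) = a·E(A) + b, so E(A) = (E(D) − b)/a = (4.9 − (-10.3))/(-8) = -1.9.
σ²_D = 21.6² = 466.56.
σ²_D = a²·σ²_A, so σ²_A = 466.56/(-8)² = 7.29.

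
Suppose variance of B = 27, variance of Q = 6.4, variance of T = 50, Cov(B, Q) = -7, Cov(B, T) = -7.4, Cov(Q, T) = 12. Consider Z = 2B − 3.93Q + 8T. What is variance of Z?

variance of Z = a²·variance of B + b²·variance of Q + c²·variance of T + 2ab·Cov(B, Q) + 2ac·Cov(B, T) + 2bc·Cov(Q, T), with a = 2, b = -3.93, c = 8.
= 108 + 98.84736 + 3200 + 110.04 + (-236.8) + (-754.56)
= 2525.52736.

variance of Z = 2525.52736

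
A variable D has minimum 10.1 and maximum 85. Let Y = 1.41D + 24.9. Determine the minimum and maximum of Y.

min(Y) = 39.141, max(Y) = 144.75

a = 1.41 > 0, so min(Y) = a·min(D)+b = 1.41·10.1 + 24.9 = 39.141 and max(Y) = 1.41·85 + 24.9 = 144.75.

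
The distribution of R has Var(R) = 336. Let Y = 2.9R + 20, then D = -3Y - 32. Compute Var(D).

Var(D) = 25431.84

Var(Y) = 2.9²·336 = 2825.76.
Var(D) = (-3)²·2825.76 = 25431.84.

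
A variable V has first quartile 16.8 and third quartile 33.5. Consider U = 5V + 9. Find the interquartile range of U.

IQR of V = Q3 − Q1 = 33.5 − 16.8 = 16.7.
Under U = aV + b, IQR(U) = |a|·IQR(V) = |5|·16.7 = 83.5 (shifts cancel; spread scales by |a|).

IQR(U) = 83.5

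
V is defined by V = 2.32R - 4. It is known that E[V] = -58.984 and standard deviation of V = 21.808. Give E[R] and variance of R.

From V = 2.32R - 4: E[V] = a·E[R] + b, so E[R] = (E[V] − b)/a = (-58.984 − (-4))/2.32 = -23.7.
variance of V = 21.808² = 475.588864.
variance of V = a²·variance of R, so variance of R = 475.588864/2.32² = 88.36.

E[R] = -23.7, variance of R = 88.36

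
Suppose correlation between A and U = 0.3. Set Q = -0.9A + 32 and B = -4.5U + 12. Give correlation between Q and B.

correlation between Q and B = 0.3

Linear rescalings preserve correlation up to sign; here the slopes -0.9 and -4.5 have the same sign, so correlation between Q and B = correlation between A and U = 0.3.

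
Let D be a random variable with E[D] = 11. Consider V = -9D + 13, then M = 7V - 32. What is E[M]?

E[M] = -634

E[V] = (-9)·11 + 13 = -86.
E[M] = 7·(-86) + (-32) = -634.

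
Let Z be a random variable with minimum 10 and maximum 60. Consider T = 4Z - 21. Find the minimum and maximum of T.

a = 4 > 0, so min(T) = a·min(Z)+b = 4·10 + (-21) = 19 and max(T) = 4·60 + (-21) = 219.

min(T) = 19, max(T) = 219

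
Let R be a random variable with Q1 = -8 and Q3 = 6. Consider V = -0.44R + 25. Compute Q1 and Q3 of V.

Q1(V) = 22.36, Q3(V) = 28.52

a = -0.44 < 0 reverses order: Q1(V) comes from Q3(R), Q3(V) from Q1(R).
Q1(V) = (-0.44)·6 + 25 = 22.36; Q3(V) = (-0.44)·(-8) + 25 = 28.52.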